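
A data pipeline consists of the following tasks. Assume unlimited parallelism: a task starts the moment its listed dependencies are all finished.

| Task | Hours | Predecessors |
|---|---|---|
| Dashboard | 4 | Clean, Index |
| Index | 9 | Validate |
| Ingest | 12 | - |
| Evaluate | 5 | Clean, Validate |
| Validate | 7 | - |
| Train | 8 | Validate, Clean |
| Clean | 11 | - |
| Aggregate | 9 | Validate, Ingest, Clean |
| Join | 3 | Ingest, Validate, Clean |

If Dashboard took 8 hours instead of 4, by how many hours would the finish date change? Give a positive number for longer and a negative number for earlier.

3

Actual critical path: Ingest→Aggregate = 12+9 = 21 ⇒ 21 hours.
The longest path through Dashboard is only 20 hours, so Dashboard has float 1.
New critical path: Validate→Index→Dashboard = 7+9+8 = 24 ⇒ 24 hours.
Change in finish: 24 − 21 = +3 hours.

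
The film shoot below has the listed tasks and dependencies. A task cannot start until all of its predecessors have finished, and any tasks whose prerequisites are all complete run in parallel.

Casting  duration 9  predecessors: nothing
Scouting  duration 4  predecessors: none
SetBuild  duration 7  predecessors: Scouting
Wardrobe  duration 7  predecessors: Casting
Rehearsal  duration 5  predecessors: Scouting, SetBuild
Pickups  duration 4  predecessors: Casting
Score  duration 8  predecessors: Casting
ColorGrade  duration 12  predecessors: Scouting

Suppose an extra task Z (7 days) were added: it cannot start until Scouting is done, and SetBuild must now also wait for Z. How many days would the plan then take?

23

Originally the plan takes 17 days.
With Z inserted, SetBuild now waits for max(Scouting, Z).
New critical path: Scouting→Z→SetBuild→Rehearsal = 4+7+7+5 = 23 ⇒ 23 days.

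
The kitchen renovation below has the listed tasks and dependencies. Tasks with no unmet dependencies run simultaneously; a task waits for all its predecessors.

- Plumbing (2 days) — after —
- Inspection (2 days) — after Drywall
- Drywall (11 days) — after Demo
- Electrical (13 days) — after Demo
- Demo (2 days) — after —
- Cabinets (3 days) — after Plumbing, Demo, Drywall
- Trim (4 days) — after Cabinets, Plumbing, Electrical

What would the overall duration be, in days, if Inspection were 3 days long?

Critical path before the change: Demo→Drywall→Cabinets→Trim = 2+11+3+4 = 20 giving 20 days.
Inspection is off the critical path — its longest chain is 15 days, giving 5 of slack.
That remains the longest chain; total 20 days.

20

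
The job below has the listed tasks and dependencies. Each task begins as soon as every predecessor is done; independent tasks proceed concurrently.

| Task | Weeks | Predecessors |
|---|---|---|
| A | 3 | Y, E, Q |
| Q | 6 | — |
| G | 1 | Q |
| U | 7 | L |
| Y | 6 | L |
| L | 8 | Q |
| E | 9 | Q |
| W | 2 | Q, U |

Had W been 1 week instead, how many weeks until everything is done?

23

As given, the longest chain is Q→L→U→W = 6+8+7+2 = 23, so the finish is 23 weeks.
Since W is critical, the -1 change carries straight to that chain (now 22 weeks).
New critical path: Q→L→Y→A = 6+8+6+3 = 23 ⇒ 23 weeks.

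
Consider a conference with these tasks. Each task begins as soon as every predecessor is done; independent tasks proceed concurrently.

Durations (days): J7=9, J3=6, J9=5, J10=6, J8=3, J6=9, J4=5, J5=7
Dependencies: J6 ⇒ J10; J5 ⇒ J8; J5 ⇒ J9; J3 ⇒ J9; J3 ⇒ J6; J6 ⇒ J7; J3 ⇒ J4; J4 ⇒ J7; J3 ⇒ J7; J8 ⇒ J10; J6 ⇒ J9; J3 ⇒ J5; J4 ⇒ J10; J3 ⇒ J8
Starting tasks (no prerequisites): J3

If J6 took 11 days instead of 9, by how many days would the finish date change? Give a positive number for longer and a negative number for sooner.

Baseline: J3→J6→J7 = 6+9+9 = 24 → 24 days.
J6 is on the critical path; changing it to 11 makes that path 26 days.
No other chain overtakes it, so the finish is 26 days.
Change in finish: 26 − 24 = +2 days.

2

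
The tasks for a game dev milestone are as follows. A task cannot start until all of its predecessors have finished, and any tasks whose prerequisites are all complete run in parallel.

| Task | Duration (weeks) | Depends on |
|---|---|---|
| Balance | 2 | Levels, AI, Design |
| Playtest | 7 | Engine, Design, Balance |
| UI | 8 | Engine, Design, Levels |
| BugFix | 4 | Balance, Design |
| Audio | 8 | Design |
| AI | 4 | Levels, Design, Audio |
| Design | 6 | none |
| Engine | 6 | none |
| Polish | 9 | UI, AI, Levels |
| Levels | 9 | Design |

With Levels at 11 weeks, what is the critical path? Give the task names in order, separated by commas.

Actual critical path: Design→Levels→UI→Polish = 6+9+8+9 = 32 ⇒ 32 weeks.
Levels is on the critical path; changing it to 11 makes that path 34 weeks.
That remains the longest chain; total 34 weeks.

Design, Levels, UI, Polish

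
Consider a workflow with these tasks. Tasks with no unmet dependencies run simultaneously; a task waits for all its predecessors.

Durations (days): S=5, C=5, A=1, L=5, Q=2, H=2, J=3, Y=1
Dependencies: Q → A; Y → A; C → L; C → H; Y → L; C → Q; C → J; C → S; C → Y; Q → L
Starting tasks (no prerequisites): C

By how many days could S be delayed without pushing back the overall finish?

Critical path: C→Q→L = 5+2+5 = 12, so the finish is 12 days.
Longest path through S: 10 days (earliest finish 10, latest finish 12).
Float = 12 − 10 = 2.

2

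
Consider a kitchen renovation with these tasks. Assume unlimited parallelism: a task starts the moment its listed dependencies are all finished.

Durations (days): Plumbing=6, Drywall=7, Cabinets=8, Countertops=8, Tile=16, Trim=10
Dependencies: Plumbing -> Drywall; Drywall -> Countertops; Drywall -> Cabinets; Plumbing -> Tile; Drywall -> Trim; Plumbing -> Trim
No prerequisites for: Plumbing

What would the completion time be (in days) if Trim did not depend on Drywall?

With the dependency in place, Plumbing→Drywall→Trim = 6+7+10 = 23 sets the finish at 23 days.
Without Drywall→Trim, Trim's earliest start moves from 13 to 6.
New critical path: Plumbing→Tile = 6+16 = 22 ⇒ 22 days.

22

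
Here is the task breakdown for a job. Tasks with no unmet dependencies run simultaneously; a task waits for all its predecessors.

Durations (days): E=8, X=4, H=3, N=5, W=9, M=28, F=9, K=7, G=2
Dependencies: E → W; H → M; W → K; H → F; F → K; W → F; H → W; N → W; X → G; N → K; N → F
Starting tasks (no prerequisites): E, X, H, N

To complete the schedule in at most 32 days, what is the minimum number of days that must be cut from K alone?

Current finish: 33 days; target: 32.
K is on every critical path, so each day cut from K cuts the finish by one (this holds down to a finish of 31).
Need 33 − 32 = 1 day off K → K becomes 6 days, finish becomes 32.

1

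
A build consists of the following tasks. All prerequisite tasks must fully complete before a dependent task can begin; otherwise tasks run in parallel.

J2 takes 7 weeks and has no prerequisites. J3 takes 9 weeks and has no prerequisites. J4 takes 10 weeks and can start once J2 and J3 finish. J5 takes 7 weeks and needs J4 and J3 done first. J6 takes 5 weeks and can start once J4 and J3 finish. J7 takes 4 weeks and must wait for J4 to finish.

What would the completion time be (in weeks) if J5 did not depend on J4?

24

With the dependency in place, J3→J4→J5 = 9+10+7 = 26 sets the finish at 26 weeks.
Without J4→J5, J5's earliest start moves from 19 to 9.
The longest chain is now J3→J4→J6 = 9+10+5 = 24, so the plan takes 24 weeks.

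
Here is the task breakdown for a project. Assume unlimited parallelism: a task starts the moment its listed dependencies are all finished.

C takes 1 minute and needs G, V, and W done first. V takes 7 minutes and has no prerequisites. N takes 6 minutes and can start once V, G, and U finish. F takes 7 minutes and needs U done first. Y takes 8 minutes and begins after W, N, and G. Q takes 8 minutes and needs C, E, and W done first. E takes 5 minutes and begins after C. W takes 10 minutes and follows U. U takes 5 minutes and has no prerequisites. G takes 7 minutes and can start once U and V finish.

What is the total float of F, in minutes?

The longest chain is U→W→C→E→Q = 5+10+1+5+8 = 29; overall finish 29 minutes.
F finishes as early as 12 and must finish by 29.
Slack of F = 22 − 5 = 17 minutes.

17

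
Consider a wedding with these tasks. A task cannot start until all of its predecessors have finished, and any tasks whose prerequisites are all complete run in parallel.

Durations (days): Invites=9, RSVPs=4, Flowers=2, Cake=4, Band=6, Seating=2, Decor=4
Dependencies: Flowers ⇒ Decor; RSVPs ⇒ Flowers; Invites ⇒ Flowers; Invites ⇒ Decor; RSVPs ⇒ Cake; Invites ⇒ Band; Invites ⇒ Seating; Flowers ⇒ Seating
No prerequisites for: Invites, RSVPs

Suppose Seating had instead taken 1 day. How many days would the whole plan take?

The binding path is Invites→Flowers→Decor = 9+2+4 = 15; finish at 15 days.
Seating is off the critical path — its longest chain is 13 days, giving 2 of slack.
No other chain overtakes it, so the finish is 15 days.

15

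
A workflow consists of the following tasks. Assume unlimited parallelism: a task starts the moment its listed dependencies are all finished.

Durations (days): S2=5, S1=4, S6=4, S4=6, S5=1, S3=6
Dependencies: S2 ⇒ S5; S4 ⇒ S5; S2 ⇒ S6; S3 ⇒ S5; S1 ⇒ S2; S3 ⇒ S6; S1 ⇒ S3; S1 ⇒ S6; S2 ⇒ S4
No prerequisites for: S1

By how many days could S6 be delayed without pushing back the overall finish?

2

The longest chain is S1→S2→S4→S5 = 4+5+6+1 = 16; overall finish 16 days.
The longest chain containing S6 totals 14 days.
Slack of S6 = 12 − 10 = 2 days.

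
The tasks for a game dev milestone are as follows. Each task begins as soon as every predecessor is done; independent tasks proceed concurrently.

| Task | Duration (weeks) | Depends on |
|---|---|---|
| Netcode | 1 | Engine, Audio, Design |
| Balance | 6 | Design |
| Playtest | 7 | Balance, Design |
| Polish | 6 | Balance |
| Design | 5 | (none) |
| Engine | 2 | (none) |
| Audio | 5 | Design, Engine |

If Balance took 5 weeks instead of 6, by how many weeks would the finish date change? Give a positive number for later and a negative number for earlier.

Baseline: Design→Balance→Playtest = 5+6+7 = 18 → 18 weeks.
Balance lies on that path, so at 5 weeks the path becomes 17 weeks.
No other chain overtakes it, so the finish is 17 weeks.
Change in finish: 17 − 18 = -1 weeks.

-1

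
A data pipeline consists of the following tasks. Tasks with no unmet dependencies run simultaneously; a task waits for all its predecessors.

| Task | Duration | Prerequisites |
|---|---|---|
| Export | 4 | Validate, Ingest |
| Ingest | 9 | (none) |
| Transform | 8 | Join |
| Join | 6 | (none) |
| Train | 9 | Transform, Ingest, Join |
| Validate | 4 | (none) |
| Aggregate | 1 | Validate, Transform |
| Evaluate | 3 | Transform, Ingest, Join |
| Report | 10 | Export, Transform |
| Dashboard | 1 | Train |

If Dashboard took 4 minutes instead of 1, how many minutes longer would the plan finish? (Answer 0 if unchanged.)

As given, the longest chain is Join→Transform→Train→Dashboard = 6+8+9+1 = 24, so the finish is 24 minutes.
Since Dashboard is critical, the +3 change carries straight to that chain (now 27 minutes).
No other chain overtakes it, so the finish is 27 minutes.
Change in finish: 27 − 24 = +3 minutes.

3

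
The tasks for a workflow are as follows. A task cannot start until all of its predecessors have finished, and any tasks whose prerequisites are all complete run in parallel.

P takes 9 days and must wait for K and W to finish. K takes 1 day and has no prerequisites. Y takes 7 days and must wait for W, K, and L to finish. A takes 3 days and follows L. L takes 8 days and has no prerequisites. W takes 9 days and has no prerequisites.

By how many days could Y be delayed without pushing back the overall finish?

2

W→P = 9+9 = 18 sets the makespan at 18 days.
Y finishes as early as 16 and must finish by 18.
Slack of Y = 11 − 9 = 2 days.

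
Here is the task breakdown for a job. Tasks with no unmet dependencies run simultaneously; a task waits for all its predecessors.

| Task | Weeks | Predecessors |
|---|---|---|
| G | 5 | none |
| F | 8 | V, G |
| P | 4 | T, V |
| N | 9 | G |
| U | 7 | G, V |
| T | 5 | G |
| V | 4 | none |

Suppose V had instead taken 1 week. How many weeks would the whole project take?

14

Actual critical path: G→T→P = 5+5+4 = 14 ⇒ 14 weeks.
V has 2 weeks of float (longest path through it is 12).
The critical path is still G→T→P; finish is now 14 weeks.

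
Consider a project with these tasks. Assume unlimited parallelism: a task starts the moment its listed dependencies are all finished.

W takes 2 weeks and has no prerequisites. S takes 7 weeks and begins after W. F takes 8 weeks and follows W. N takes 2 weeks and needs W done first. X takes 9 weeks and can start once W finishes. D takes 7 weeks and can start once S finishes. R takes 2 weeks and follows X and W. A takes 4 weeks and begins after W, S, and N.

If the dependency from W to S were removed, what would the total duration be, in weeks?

14

Before: longest chain W→S→D = 2+7+7 = 16, finish 16.
Without W→S, S's earliest start moves from 2 to 0.
The longest chain is now S→D = 7+7 = 14, so the project takes 14 weeks.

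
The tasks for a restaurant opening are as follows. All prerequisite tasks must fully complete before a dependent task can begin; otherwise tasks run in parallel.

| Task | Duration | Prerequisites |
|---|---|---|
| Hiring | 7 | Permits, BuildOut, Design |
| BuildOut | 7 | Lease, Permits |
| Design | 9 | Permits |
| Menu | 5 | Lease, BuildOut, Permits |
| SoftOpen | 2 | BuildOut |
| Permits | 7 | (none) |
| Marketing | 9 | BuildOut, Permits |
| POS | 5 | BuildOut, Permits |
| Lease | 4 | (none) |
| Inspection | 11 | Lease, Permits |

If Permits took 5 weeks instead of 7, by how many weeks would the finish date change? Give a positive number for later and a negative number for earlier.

The binding path is Permits→Design→Hiring = 7+9+7 = 23; finish at 23 weeks.
Permits lies on that path, so at 5 weeks the path becomes 21 weeks.
The critical path is still Permits→Design→Hiring; finish is now 21 weeks.
Change in finish: 21 − 23 = -2 weeks.

-2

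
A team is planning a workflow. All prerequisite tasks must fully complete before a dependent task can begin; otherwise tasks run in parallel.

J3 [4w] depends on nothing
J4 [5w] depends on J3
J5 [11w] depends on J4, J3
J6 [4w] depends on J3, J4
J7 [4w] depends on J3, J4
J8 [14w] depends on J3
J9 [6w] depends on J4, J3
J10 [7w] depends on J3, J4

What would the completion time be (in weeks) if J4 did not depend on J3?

18

With the dependency in place, J3→J4→J5 = 4+5+11 = 20 sets the finish at 20 weeks.
Without J3→J4, J4's earliest start moves from 4 to 0.
After: J3→J8 = 4+14 = 18 → 18 weeks.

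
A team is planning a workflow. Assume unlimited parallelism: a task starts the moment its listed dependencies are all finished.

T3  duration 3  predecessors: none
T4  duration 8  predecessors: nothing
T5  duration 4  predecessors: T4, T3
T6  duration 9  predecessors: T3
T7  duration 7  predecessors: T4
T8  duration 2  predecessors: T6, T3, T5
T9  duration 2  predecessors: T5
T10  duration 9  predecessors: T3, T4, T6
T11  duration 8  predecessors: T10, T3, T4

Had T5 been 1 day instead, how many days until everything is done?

As given, the longest chain is T3→T6→T10→T11 = 3+9+9+8 = 29, so the finish is 29 days.
T5 has 15 days of float (longest path through it is 14).
No other chain overtakes it, so the finish is 29 days.

29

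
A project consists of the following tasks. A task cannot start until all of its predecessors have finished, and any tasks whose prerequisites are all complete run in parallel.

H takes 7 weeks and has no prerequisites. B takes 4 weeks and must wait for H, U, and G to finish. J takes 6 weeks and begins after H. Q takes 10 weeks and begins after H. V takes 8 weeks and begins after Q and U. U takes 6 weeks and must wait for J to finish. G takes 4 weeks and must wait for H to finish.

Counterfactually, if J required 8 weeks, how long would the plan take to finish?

29

Actual critical path: H→J→U→V = 7+6+6+8 = 27 ⇒ 27 weeks.
J is on the critical path; changing it to 8 makes that path 29 weeks.
No other chain overtakes it, so the finish is 29 weeks.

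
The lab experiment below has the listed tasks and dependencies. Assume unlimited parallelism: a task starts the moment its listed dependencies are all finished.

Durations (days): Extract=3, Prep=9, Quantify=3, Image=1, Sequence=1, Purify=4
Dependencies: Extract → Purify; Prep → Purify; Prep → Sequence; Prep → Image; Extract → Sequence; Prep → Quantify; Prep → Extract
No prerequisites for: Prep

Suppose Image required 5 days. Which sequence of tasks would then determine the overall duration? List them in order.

Prep, Extract, Purify

Actual critical path: Prep→Extract→Purify = 9+3+4 = 16 ⇒ 16 days.
The longest path through Image is only 10 days, so Image has float 6.
No other chain overtakes it, so the finish is 16 days.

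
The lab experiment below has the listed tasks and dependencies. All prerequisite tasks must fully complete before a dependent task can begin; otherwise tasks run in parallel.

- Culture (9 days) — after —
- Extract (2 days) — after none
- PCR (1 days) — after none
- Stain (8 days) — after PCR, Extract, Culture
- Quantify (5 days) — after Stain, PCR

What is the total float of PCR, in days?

8

Culture→Stain→Quantify = 9+8+5 = 22 sets the makespan at 22 days.
Longest path through PCR: 14 days (earliest finish 1, latest finish 9).
Slack of PCR = 8 − 0 = 8 days.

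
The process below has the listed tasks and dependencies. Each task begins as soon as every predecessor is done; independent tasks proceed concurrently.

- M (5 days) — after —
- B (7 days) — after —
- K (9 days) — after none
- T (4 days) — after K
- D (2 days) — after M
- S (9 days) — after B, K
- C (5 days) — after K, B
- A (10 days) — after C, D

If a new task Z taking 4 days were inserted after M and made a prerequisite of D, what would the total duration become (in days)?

Originally the schedule takes 24 days.
With Z inserted, D now waits for max(M, Z).
New critical path: K→C→A = 9+5+10 = 24 ⇒ 24 days.

24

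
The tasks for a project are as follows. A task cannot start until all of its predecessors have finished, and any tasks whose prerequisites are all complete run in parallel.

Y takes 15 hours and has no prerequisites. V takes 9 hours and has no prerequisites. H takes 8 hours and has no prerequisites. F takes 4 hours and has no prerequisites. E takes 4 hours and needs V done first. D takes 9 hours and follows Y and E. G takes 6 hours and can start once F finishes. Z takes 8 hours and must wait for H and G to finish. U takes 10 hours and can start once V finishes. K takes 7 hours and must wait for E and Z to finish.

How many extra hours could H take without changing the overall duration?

2

The longest chain is F→G→Z→K = 4+6+8+7 = 25; overall finish 25 hours.
Longest path through H: 23 hours (earliest finish 8, latest finish 10).
Float = 25 − 23 = 2.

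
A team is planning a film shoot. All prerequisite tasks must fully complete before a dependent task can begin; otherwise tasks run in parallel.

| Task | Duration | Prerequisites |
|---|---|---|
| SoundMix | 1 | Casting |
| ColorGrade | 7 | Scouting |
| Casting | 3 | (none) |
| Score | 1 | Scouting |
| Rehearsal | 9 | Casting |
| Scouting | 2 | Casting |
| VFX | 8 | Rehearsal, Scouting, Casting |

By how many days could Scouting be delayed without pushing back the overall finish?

7

Critical path: Casting→Rehearsal→VFX = 3+9+8 = 20, so the finish is 20 days.
Longest path through Scouting: 13 days (earliest finish 5, latest finish 12).
So Scouting can slip 12 − 5 = 7 days.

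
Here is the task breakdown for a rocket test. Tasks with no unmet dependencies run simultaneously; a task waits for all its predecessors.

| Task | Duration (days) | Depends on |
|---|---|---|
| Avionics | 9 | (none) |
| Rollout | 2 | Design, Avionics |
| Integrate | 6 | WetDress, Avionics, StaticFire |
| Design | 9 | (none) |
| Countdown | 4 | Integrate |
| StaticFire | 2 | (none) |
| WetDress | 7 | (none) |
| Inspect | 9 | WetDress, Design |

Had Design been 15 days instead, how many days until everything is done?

24

Actual critical path: Avionics→Integrate→Countdown = 9+6+4 = 19 ⇒ 19 days.
Design is off the critical path — its longest chain is 18 days, giving 1 of slack.
New critical path: Design→Inspect = 15+9 = 24 ⇒ 24 days.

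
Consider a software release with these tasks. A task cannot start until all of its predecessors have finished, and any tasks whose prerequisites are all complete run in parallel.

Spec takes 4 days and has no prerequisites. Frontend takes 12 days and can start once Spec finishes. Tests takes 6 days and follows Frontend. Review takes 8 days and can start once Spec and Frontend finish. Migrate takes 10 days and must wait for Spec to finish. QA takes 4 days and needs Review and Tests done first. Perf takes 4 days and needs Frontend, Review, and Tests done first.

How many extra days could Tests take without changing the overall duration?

The longest chain is Spec→Frontend→Review→QA = 4+12+8+4 = 28; overall finish 28 days.
The longest chain containing Tests totals 26 days.
Float = 28 − 26 = 2.

2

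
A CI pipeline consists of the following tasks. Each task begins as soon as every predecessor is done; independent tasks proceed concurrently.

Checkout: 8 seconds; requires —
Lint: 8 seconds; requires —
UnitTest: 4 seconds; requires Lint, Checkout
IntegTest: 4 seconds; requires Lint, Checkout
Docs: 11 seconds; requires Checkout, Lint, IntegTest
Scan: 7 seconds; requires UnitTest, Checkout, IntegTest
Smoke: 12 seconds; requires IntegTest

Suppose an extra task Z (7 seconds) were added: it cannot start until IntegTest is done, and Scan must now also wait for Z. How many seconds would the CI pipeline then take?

Originally the CI pipeline takes 24 seconds.
With Z inserted, Scan now waits for max(UnitTest, Checkout, IntegTest, Z).
New critical path: Checkout→IntegTest→Z→Scan = 8+4+7+7 = 26 ⇒ 26 seconds.

26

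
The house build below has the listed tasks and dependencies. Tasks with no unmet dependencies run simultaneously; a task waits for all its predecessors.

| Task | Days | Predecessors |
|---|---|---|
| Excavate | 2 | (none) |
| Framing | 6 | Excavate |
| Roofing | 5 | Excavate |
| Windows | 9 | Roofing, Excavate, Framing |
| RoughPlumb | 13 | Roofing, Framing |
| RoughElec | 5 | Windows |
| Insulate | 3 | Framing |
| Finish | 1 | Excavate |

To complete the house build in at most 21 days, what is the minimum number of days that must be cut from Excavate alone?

1

Current finish: 22 days; target: 21.
Excavate is on every critical path, so each day cut from Excavate cuts the finish by one (this holds down to a finish of 21).
Need 22 − 21 = 1 day off Excavate → Excavate becomes 1 day, finish becomes 21.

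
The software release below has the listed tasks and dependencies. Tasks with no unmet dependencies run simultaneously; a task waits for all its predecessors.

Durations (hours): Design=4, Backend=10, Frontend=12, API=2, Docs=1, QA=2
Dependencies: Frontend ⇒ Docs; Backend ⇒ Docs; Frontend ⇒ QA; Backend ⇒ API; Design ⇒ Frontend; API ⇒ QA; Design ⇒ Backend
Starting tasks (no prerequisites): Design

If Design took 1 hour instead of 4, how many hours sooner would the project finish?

The binding path is Design→Backend→API→QA = 4+10+2+2 = 18; finish at 18 hours.
Design lies on that path, so at 1 hour the path becomes 15 hours.
No other chain overtakes it, so the finish is 15 hours.
Change in finish: 15 − 18 = -3 hours.

3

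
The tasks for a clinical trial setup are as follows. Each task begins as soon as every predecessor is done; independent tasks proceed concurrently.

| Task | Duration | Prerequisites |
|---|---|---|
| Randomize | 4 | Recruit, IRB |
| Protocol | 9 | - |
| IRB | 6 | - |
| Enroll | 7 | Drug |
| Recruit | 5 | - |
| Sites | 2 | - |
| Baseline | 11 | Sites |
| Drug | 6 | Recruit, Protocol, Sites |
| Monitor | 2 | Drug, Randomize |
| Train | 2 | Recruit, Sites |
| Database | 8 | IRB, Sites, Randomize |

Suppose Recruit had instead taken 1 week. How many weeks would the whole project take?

Critical path before the change: Protocol→Drug→Enroll = 9+6+7 = 22 giving 22 weeks.
Recruit is off the critical path — its longest chain is 18 weeks, giving 4 of slack.
That remains the longest chain; total 22 weeks.

22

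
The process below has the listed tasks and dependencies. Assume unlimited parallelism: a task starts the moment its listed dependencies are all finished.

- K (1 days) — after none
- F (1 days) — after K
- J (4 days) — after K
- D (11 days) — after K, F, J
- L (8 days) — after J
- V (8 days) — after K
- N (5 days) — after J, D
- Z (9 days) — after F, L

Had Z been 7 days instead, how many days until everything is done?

21

The binding path is K→J→L→Z = 1+4+8+9 = 22; finish at 22 days.
Z lies on that path, so at 7 days the path becomes 20 days.
New critical path: K→J→D→N = 1+4+11+5 = 21 ⇒ 21 days.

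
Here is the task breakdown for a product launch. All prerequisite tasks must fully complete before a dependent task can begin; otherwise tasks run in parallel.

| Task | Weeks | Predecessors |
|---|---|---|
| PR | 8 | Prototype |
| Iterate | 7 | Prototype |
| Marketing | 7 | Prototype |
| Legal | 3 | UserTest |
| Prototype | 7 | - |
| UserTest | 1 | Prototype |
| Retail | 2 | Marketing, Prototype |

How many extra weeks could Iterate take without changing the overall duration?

The longest chain is Prototype→Marketing→Retail = 7+7+2 = 16; overall finish 16 weeks.
Iterate finishes as early as 14 and must finish by 16.
So Iterate can slip 16 − 14 = 2 weeks.

2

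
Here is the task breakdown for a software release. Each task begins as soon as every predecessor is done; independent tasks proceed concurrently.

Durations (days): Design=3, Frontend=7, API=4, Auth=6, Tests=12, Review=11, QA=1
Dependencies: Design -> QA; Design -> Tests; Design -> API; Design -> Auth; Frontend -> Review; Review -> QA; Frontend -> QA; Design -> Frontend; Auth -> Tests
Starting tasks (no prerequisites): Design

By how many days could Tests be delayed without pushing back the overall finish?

The longest chain is Design→Frontend→Review→QA = 3+7+11+1 = 22; overall finish 22 days.
Tests finishes as early as 21 and must finish by 22.
So Tests can slip 22 − 21 = 1 day.

1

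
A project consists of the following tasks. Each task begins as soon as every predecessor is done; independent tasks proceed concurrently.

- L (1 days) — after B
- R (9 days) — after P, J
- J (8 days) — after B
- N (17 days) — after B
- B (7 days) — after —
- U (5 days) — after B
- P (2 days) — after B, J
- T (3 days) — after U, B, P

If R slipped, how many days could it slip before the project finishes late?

0

Critical path: B→J→P→R = 7+8+2+9 = 26, so the finish is 26 days.
R finishes as early as 26 and must finish by 26.
Float = 26 − 26 = 0.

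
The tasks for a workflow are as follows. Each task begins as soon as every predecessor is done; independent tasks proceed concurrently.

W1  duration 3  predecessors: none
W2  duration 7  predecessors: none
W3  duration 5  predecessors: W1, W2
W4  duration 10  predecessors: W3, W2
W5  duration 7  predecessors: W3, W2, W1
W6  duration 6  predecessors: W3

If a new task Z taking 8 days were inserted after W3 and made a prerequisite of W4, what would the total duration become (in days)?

30

Originally the plan takes 22 days.
With Z inserted, W4 now waits for max(W3, W2, Z).
New critical path: W2→W3→Z→W4 = 7+5+8+10 = 30 ⇒ 30 days.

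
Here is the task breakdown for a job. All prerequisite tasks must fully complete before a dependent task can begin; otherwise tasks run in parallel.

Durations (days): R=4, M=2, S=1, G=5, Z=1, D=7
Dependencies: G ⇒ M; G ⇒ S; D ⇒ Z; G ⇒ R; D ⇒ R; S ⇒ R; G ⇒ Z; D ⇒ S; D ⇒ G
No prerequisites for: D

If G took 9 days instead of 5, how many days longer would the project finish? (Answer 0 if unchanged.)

4

Baseline: D→G→S→R = 7+5+1+4 = 17 → 17 days.
G is on the critical path; changing it to 9 makes that path 21 days.
The critical path is still D→G→S→R; finish is now 21 days.
Change in finish: 21 − 17 = +4 days.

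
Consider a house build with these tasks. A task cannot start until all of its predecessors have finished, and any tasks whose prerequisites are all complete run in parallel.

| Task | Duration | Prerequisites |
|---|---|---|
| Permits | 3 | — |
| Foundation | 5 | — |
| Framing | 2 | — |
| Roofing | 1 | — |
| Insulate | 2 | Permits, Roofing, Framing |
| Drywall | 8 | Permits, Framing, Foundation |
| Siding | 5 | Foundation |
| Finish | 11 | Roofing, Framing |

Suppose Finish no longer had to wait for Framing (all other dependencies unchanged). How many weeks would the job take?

13

Before: longest chain Foundation→Drywall = 5+8 = 13, finish 13.
Without Framing→Finish, Finish's earliest start moves from 2 to 1.
After: Foundation→Drywall = 5+8 = 13 → 13 weeks.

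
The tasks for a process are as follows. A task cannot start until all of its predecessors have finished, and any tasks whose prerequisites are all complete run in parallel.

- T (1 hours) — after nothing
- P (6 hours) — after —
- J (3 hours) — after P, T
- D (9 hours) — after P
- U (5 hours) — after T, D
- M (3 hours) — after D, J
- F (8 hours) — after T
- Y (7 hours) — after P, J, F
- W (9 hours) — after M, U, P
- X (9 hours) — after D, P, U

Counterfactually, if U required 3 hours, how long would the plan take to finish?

27

Critical path before the change: P→D→U→W = 6+9+5+9 = 29 giving 29 hours.
U is on the critical path; changing it to 3 makes that path 27 hours.
The critical path is still P→D→U→W; finish is now 27 hours.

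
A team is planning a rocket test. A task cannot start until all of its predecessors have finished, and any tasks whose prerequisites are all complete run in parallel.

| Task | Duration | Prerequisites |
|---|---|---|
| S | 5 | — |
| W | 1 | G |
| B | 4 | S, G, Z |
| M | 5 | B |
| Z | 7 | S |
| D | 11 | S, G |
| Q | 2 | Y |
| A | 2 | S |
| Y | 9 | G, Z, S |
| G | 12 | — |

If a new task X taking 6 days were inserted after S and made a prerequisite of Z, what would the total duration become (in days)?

29

Originally the plan takes 23 days.
With X inserted, Z now waits for max(S, X).
New critical path: S→X→Z→Y→Q = 5+6+7+9+2 = 29 ⇒ 29 days.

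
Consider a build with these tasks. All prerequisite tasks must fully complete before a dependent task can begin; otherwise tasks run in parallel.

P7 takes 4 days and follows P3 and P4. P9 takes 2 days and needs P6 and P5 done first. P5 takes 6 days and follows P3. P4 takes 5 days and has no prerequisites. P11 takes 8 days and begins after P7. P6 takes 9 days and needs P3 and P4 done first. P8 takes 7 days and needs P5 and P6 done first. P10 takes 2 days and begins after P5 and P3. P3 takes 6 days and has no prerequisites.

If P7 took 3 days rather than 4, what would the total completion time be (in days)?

22

Actual critical path: P3→P6→P8 = 6+9+7 = 22 ⇒ 22 days.
The longest path through P7 is only 18 days, so P7 has float 4.
No other chain overtakes it, so the finish is 22 days.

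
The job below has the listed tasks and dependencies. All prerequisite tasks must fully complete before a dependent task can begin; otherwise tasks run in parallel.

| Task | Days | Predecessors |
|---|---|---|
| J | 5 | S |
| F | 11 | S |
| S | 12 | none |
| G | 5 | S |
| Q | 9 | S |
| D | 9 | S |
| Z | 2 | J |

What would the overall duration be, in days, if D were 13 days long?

Critical path before the change: S→F = 12+11 = 23 giving 23 days.
The longest path through D is only 21 days, so D has float 2.
The binding chain switches to S→D = 12+13 = 25; finish 25 days.

25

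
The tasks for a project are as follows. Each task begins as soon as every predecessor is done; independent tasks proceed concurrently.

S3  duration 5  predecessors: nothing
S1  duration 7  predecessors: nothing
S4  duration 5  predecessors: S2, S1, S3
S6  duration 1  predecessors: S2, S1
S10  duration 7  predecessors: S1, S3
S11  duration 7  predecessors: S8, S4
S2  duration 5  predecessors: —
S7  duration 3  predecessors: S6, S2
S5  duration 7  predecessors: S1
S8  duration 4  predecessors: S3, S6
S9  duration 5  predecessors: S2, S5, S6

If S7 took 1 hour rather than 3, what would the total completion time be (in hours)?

As given, the longest chain is S1→S4→S11 = 7+5+7 = 19, so the finish is 19 hours.
S7 has 8 hours of float (longest path through it is 11).
The critical path is still S1→S4→S11; finish is now 19 hours.

19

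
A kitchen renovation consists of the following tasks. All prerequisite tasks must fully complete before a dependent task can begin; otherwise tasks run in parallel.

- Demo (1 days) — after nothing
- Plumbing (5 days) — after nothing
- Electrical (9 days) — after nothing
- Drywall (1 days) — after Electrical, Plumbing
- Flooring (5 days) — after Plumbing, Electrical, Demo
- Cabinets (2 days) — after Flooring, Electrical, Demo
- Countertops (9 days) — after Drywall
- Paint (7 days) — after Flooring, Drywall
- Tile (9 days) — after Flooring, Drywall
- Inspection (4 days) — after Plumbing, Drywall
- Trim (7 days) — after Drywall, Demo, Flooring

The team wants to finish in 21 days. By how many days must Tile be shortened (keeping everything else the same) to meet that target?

2

Current finish: 23 days; target: 21.
Tile is on every critical path, so each day cut from Tile cuts the finish by one (this holds down to a finish of 21).
Need 23 − 21 = 2 days off Tile → Tile becomes 7 days, finish becomes 21.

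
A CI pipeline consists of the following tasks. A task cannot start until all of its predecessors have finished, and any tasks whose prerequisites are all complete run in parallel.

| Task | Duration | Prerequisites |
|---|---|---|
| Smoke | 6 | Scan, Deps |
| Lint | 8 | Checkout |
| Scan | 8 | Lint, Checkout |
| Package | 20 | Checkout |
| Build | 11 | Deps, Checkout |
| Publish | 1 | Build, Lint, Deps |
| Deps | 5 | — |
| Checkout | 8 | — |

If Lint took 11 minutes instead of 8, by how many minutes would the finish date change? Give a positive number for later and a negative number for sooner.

3

As given, the longest chain is Checkout→Lint→Scan→Smoke = 8+8+8+6 = 30, so the finish is 30 minutes.
Lint lies on that path, so at 11 minutes the path becomes 33 minutes.
No other chain overtakes it, so the finish is 33 minutes.
Change in finish: 33 − 30 = +3 minutes.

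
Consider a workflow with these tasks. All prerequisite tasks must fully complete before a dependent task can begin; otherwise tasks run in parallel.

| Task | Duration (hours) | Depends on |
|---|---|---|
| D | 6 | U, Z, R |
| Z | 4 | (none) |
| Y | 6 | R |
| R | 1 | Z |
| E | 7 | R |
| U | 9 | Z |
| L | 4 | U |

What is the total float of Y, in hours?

Z→U→D = 4+9+6 = 19 sets the makespan at 19 hours.
Longest path through Y: 11 hours (earliest finish 11, latest finish 19).
Slack of Y = 13 − 5 = 8 hours.

8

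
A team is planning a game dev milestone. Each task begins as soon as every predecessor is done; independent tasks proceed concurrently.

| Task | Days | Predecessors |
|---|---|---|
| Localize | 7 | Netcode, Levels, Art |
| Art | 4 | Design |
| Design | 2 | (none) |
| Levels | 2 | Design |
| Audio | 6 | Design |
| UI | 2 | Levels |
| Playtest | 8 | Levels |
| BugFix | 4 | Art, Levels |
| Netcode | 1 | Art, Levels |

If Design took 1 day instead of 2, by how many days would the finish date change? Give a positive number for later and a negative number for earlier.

-1

As given, the longest chain is Design→Art→Netcode→Localize = 2+4+1+7 = 14, so the finish is 14 days.
Design lies on that path, so at 1 day the path becomes 13 days.
No other chain overtakes it, so the finish is 13 days.
Change in finish: 13 − 14 = -1 days.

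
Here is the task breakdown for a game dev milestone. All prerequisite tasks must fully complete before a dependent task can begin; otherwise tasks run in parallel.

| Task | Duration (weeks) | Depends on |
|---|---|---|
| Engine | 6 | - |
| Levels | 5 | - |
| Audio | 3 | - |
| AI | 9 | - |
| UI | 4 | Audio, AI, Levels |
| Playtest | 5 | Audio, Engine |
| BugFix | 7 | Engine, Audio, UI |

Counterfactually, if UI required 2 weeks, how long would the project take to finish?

18

Actual critical path: AI→UI→BugFix = 9+4+7 = 20 ⇒ 20 weeks.
UI lies on that path, so at 2 weeks the path becomes 18 weeks.
That remains the longest chain; total 18 weeks.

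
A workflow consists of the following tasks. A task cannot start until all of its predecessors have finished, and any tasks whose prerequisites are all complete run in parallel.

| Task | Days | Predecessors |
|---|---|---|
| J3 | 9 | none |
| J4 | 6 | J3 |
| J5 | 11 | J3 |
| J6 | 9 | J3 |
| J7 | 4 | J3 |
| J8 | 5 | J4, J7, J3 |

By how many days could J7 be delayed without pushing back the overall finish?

J3→J4→J8 = 9+6+5 = 20 sets the makespan at 20 days.
The longest chain containing J7 totals 18 days.
So J7 can slip 15 − 13 = 2 days.

2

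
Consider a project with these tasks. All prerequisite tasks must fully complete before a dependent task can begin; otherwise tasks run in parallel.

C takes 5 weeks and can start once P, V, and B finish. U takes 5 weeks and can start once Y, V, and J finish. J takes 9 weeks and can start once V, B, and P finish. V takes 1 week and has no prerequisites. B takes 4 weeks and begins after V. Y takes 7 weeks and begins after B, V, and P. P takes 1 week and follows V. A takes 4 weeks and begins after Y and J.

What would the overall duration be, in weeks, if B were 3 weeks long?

18

Critical path before the change: V→B→J→U = 1+4+9+5 = 19 giving 19 weeks.
B is on the critical path; changing it to 3 makes that path 18 weeks.
The critical path is still V→B→J→U; finish is now 18 weeks.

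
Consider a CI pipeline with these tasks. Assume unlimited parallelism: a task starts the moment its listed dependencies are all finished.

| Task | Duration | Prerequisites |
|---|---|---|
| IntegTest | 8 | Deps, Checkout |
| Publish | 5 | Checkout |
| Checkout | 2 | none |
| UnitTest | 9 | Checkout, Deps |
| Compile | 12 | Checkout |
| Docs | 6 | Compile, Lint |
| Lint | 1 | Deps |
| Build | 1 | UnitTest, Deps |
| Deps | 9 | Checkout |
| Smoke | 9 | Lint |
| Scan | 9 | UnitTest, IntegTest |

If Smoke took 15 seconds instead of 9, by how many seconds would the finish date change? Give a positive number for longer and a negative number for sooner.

The binding path is Checkout→Deps→UnitTest→Scan = 2+9+9+9 = 29; finish at 29 seconds.
The longest path through Smoke is only 21 seconds, so Smoke has float 8.
That remains the longest chain; total 29 seconds.
Change in finish: 29 − 29 = +0 seconds.

0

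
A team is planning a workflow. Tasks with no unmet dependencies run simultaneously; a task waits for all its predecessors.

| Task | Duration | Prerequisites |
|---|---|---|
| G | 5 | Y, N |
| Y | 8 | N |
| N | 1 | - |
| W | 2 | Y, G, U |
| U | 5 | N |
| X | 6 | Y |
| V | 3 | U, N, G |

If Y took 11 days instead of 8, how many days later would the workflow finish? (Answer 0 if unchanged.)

The binding path is N→Y→G→V = 1+8+5+3 = 17; finish at 17 days.
Y lies on that path, so at 11 days the path becomes 20 days.
That remains the longest chain; total 20 days.
Change in finish: 20 − 17 = +3 days.

3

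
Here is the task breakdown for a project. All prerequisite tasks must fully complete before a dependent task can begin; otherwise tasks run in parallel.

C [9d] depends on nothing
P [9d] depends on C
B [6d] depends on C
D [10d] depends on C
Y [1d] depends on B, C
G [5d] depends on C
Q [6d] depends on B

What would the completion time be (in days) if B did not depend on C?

With the dependency in place, C→B→Q = 9+6+6 = 21 sets the finish at 21 days.
Without C→B, B's earliest start moves from 9 to 0.
The longest chain is now C→D = 9+10 = 19, so the project takes 19 days.

19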